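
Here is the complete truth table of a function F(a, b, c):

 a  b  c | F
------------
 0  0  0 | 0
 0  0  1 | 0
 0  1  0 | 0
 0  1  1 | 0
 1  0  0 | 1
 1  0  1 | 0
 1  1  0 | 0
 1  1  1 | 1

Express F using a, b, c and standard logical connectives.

Collect the rows where F=1 — (1,0,0), (1,1,1) — and write one minterm per row: a·¬b·¬c, a·b·c. Their union (logical OR) reproduces the table exactly.

F(a, b, c) = ((a and not b) and not c) or ((a and b) and c)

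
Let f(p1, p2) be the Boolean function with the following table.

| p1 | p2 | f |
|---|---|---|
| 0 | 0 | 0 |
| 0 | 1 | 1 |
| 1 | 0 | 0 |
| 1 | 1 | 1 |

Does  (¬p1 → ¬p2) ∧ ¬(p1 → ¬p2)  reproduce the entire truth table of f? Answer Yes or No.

Check the formula against f row by row:
  p1=0, p2=0: formula gives 0, f = 0 ✓
  p1=0, p2=1: formula gives 0, but f = 1 ✗
A single disagreement suffices: at (0,1) they differ, so the formula does not compute f.

No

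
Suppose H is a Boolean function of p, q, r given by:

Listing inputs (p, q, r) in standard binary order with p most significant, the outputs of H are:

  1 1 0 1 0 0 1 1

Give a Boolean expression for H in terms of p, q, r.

H(p, q, r) = NOT ((((NOT p AND q) AND NOT r) OR ((p AND NOT q) AND NOT r)) OR ((p AND NOT q) AND r))

The 0-rows are (0,1,0), (1,0,0), (1,0,1). Take each as a conjunction (¬p·q·¬r, p·¬q·¬r, p·¬q·r), form their disjunction, and complement — that gives a formula that is 1 everywhere H is.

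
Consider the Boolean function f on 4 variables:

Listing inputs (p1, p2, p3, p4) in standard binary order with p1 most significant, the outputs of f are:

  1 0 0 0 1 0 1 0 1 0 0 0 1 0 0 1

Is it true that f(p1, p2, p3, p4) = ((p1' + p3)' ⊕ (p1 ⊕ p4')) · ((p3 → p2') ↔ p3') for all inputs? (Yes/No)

Evaluate ((p1' + p3)' ⊕ (p1 ⊕ p4')) · ((p3 → p2') ↔ p3') on each row and compare to f:
  p1=0, p2=0, p3=0, p4=0: formula gives 1, f = 1 ✓
  p1=0, p2=0, p3=0, p4=1: formula gives 0, f = 0 ✓
  p1=0, p2=0, p3=1, p4=0: formula gives 0, f = 0 ✓
  p1=0, p2=0, p3=1, p4=1: formula gives 0, f = 0 ✓
  …and likewise for the remaining 12 rows.
No disagreement on any input; they are logically equivalent.

Yes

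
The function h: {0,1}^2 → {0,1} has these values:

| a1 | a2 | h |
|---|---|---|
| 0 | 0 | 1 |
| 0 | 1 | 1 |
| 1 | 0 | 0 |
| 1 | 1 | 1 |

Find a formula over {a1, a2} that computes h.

Only row (1,0) gives 0. So h is 1 everywhere except there — the complement of the minterm a1·¬a2.

h(a1, a2) = NOT (a1 AND NOT a2)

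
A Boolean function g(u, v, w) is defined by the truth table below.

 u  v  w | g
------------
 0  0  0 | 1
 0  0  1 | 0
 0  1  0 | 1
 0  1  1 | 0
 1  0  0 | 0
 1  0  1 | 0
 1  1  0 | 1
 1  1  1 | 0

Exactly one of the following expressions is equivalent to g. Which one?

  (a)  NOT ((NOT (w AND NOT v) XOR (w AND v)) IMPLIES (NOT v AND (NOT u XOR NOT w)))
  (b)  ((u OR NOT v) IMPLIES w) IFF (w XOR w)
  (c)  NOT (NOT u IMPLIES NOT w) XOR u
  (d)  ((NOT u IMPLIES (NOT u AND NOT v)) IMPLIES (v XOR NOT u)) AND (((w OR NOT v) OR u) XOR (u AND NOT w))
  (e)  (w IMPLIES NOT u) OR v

(b) fails at (0,1,0): the formula yields 0, g is 1.
(c) fails at (0,0,0): the formula yields 0, g is 1.
(d) fails at (0,0,1): the formula yields 1, g is 0.
(e) fails at (0,0,1): the formula yields 1, g is 0.
That leaves (a). Evaluating it on every row reproduces the table of g exactly.

a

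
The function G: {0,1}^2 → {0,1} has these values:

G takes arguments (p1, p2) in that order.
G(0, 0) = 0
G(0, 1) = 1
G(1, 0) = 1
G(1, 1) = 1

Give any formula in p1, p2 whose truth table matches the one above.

The output is 1 whenever at least one input is 1 — the OR of all inputs.

G(p1, p2) = p1 OR p2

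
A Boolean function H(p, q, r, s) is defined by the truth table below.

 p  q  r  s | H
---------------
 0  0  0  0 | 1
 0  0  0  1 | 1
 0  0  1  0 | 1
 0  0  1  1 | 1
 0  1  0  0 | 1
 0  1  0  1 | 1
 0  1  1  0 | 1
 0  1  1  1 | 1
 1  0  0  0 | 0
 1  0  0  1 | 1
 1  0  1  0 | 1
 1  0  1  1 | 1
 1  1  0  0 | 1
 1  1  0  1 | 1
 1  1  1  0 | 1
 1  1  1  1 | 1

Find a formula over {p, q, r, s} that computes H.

H is 0 on exactly one input, (1,0,0,0), whose minterm is p·¬q·¬r·¬s. So H is the negation of that single conjunction.

H(p, q, r, s) = ~(((p & ~q) & ~r) & ~s)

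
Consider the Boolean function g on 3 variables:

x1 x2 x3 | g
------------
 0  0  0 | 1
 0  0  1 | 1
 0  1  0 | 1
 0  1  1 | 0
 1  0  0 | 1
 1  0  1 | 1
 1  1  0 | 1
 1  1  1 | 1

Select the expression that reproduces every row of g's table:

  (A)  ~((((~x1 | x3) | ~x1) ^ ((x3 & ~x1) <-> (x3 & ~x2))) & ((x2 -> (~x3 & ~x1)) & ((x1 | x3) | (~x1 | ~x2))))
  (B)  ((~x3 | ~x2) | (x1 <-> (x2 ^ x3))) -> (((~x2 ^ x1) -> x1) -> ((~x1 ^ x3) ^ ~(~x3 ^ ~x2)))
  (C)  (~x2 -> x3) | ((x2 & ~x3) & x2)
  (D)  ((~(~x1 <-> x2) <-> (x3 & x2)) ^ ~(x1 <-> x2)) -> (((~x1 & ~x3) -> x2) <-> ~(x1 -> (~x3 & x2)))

(A): at (0,1,1) it gives 1, but g = 0 — eliminated.
(B): at (0,1,1) it gives 1, but g = 0 — eliminated.
(C): at (0,0,0) it gives 0, but g = 1 — eliminated.
(D) is the remaining candidate, and it agrees with g on all 8 inputs.

D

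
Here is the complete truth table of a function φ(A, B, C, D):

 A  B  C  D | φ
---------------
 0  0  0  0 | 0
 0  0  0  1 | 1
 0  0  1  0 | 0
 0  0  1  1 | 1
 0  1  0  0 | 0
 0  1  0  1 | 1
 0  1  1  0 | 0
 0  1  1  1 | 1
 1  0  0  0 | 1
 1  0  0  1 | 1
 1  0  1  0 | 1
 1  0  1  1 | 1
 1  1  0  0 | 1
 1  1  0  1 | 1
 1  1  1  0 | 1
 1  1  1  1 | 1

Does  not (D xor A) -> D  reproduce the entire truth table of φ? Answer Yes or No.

Yes

Test each input against both φ and the formula:
  A=0, B=0, C=0, D=0: formula gives 0, φ = 0 ✓
  A=0, B=0, C=0, D=1: formula gives 1, φ = 1 ✓
  A=0, B=0, C=1, D=0: formula gives 0, φ = 0 ✓
  A=0, B=0, C=1, D=1: formula gives 1, φ = 1 ✓
  …and likewise for the remaining 12 rows.
Every row agrees, so the formula is equivalent.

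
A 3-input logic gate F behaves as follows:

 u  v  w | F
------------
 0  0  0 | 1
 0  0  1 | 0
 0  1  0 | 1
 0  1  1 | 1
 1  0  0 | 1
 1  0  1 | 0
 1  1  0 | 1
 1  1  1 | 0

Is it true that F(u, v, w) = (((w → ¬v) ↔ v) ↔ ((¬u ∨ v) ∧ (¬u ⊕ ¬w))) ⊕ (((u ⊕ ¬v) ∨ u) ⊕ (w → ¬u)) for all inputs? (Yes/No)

Test each input against both F and the formula:
  u=0, v=0, w=0: formula gives 1, F = 1 ✓
  u=0, v=0, w=1: formula gives 0, F = 0 ✓
  u=0, v=1, w=0: formula gives 1, F = 1 ✓
  u=0, v=1, w=1: formula gives 1, F = 1 ✓
  u=1, v=0, w=0: formula gives 1, F = 1 ✓
  …and likewise for the remaining 3 rows.
No disagreement on any input; they are logically equivalent.

Yes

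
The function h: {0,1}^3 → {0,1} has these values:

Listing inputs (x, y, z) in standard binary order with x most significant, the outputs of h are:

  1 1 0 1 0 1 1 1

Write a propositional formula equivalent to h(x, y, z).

h is 0 on only 2 rows — (0,1,0), (1,0,0). Writing each as a minterm (¬x·y·¬z, x·¬y·¬z) and OR-ing them characterizes exactly where h=0, so h is the negation of that disjunction.

h(x, y, z) = ~(((~x & y) & ~z) | ((x & ~y) & ~z))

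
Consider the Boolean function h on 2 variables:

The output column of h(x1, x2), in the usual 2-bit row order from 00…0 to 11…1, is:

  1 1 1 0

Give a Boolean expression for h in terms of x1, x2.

h(x1, x2) = NOT (x1 AND x2)

The output is 0 only when every input is 1 — NAND of all inputs.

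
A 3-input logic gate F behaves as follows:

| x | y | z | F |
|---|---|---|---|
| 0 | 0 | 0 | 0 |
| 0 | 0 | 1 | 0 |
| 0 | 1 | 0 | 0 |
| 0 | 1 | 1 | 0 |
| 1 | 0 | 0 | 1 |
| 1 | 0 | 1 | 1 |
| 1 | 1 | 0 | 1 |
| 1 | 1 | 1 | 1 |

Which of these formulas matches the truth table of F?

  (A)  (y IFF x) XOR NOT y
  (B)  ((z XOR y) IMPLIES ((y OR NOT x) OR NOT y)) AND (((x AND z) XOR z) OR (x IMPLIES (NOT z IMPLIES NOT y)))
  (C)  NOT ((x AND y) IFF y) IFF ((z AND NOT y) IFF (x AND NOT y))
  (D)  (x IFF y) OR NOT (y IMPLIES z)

A

(B) disagrees with F on (0,0,0) (formula → 1, table → 0); rule it out.
(C) disagrees with F on (0,0,1) (formula → 1, table → 0); rule it out.
(D) disagrees with F on (0,0,0) (formula → 1, table → 0); rule it out.
(A) is the remaining candidate, and it agrees with F on all 8 inputs.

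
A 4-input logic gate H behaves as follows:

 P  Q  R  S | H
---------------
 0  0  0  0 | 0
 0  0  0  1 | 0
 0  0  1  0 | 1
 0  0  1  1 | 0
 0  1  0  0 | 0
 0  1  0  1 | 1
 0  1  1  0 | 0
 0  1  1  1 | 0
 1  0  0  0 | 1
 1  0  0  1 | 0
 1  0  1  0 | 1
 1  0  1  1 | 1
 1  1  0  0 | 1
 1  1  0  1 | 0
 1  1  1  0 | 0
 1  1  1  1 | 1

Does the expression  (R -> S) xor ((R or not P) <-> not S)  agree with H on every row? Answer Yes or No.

No

Check the formula against H row by row:
  P=0, Q=0, R=0, S=0: formula gives 0, H = 0 ✓
  P=0, Q=0, R=0, S=1: formula gives 1, but H = 0 ✗
Since they disagree at (0,0,0,1), the expression is not a correct formula for H.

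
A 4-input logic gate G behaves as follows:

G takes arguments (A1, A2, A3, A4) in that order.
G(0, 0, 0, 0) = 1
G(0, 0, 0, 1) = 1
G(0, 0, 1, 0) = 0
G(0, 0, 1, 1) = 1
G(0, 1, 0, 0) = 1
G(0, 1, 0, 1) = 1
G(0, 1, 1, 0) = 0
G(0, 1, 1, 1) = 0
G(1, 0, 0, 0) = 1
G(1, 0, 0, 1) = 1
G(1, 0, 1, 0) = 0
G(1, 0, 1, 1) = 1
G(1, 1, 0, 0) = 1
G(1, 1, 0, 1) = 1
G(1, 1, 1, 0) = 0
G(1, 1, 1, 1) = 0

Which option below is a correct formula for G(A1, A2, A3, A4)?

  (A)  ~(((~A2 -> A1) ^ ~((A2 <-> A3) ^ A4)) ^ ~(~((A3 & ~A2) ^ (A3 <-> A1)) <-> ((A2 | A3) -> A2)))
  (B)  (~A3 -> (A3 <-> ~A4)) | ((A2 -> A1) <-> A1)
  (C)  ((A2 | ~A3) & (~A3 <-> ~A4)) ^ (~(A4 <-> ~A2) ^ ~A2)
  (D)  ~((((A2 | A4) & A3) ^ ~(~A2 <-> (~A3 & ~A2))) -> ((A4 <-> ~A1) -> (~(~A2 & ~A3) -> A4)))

C

(A) disagrees with G on (0,0,0,0) (formula → 0, table → 1); rule it out.
(B) disagrees with G on (0,0,0,0) (formula → 0, table → 1); rule it out.
(D) disagrees with G on (0,0,0,0) (formula → 0, table → 1); rule it out.
That leaves (C). Evaluating it on every row reproduces the table of G exactly.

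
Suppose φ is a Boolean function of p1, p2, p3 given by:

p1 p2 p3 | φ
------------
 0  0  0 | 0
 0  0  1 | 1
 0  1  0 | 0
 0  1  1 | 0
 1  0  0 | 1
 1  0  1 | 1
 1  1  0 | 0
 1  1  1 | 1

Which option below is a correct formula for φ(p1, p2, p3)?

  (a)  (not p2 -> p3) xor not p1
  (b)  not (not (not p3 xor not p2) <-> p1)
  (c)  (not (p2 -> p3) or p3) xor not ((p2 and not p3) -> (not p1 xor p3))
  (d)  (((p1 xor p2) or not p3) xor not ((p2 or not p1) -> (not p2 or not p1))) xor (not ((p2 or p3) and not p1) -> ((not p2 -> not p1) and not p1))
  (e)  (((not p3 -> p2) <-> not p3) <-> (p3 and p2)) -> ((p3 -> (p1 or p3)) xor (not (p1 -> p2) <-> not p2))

d

(a): at (0,0,0) it gives 1, but φ = 0 — eliminated.
(b): at (0,0,0) it gives 1, but φ = 0 — eliminated.
(c): at (0,1,0) it gives 1, but φ = 0 — eliminated.
(e): at (0,0,0) it gives 1, but φ = 0 — eliminated.
That leaves (d). Evaluating it on every row reproduces the table of φ exactly.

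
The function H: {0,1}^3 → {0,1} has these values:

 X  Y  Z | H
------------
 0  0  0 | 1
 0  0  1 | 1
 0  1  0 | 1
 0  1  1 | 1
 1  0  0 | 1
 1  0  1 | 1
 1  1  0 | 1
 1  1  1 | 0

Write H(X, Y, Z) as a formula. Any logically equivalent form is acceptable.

The output is 0 only when every input is 1 — NAND of all inputs.

H(X, Y, Z) = not ((X and Y) and Z)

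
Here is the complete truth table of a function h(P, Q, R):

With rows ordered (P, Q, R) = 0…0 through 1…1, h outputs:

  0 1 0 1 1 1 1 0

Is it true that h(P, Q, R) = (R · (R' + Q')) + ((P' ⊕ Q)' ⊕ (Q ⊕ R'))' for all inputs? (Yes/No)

Yes

Evaluate (R · (R' + Q')) + ((P' ⊕ Q)' ⊕ (Q ⊕ R'))' on each row and compare to h:
  P=0, Q=0, R=0: formula gives 0, h = 0 ✓
  P=0, Q=0, R=1: formula gives 1, h = 1 ✓
  P=0, Q=1, R=0: formula gives 0, h = 0 ✓
  P=0, Q=1, R=1: formula gives 1, h = 1 ✓
  P=1, Q=0, R=0: formula gives 1, h = 1 ✓
  …and likewise for the remaining 3 rows.
Every row agrees, so the formula is equivalent.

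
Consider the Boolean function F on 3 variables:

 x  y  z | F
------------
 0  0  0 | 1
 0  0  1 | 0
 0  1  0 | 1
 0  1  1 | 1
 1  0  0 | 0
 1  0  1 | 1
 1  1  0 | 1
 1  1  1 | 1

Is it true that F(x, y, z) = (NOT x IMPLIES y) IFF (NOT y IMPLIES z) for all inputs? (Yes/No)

Check the formula against F row by row:
  x=0, y=0, z=0: formula gives 1, F = 1 ✓
  x=0, y=0, z=1: formula gives 0, F = 0 ✓
  x=0, y=1, z=0: formula gives 1, F = 1 ✓
  x=0, y=1, z=1: formula gives 1, F = 1 ✓
  x=1, y=0, z=0: formula gives 0, F = 0 ✓
  …and likewise for the remaining 3 rows.
No disagreement on any input; they are logically equivalent.

Yes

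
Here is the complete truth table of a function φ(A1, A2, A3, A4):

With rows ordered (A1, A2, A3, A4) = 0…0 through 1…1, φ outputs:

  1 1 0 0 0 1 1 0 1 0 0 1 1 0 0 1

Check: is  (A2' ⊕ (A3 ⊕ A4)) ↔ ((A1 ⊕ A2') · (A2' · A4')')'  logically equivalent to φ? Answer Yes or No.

Evaluate (A2' ⊕ (A3 ⊕ A4)) ↔ ((A1 ⊕ A2') · (A2' · A4')')' on each row and compare to φ:
  A1=0, A2=0, A3=0, A4=0: formula gives 1, φ = 1 ✓
  A1=0, A2=0, A3=0, A4=1: formula gives 1, φ = 1 ✓
  A1=0, A2=0, A3=1, A4=0: formula gives 0, φ = 0 ✓
  A1=0, A2=0, A3=1, A4=1: formula gives 0, φ = 0 ✓
  … (the remaining 12 rows also agree.)
Every row agrees, so the formula is equivalent.

Yes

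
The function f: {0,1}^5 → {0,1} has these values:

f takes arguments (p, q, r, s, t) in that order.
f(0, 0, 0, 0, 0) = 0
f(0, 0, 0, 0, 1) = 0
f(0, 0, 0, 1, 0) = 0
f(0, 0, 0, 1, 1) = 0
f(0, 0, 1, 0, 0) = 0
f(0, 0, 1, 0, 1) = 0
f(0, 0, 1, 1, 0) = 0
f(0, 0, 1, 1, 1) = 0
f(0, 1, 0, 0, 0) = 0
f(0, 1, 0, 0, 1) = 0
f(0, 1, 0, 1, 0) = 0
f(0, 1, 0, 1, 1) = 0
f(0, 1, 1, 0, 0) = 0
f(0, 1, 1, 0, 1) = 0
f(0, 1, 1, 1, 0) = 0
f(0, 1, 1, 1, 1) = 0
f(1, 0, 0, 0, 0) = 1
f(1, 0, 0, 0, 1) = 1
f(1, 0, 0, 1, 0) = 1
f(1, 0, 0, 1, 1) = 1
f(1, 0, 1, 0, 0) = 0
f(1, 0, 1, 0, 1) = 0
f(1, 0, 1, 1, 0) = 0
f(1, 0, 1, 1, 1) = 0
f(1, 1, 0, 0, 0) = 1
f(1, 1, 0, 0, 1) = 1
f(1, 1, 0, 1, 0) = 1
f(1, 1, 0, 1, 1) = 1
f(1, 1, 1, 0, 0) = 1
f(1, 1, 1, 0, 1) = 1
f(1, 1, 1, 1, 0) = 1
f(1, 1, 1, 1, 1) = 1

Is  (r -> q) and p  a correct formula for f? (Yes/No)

Yes

Evaluate (r -> q) and p on each row and compare to f:
  p=0, q=0, r=0, s=0, t=0: formula gives 0, f = 0 ✓
  p=0, q=0, r=0, s=0, t=1: formula gives 0, f = 0 ✓
  p=0, q=0, r=0, s=1, t=0: formula gives 0, f = 0 ✓
  p=0, q=0, r=0, s=1, t=1: formula gives 0, f = 0 ✓
  … (the remaining 28 rows also agree.)
No disagreement on any input; they are logically equivalent.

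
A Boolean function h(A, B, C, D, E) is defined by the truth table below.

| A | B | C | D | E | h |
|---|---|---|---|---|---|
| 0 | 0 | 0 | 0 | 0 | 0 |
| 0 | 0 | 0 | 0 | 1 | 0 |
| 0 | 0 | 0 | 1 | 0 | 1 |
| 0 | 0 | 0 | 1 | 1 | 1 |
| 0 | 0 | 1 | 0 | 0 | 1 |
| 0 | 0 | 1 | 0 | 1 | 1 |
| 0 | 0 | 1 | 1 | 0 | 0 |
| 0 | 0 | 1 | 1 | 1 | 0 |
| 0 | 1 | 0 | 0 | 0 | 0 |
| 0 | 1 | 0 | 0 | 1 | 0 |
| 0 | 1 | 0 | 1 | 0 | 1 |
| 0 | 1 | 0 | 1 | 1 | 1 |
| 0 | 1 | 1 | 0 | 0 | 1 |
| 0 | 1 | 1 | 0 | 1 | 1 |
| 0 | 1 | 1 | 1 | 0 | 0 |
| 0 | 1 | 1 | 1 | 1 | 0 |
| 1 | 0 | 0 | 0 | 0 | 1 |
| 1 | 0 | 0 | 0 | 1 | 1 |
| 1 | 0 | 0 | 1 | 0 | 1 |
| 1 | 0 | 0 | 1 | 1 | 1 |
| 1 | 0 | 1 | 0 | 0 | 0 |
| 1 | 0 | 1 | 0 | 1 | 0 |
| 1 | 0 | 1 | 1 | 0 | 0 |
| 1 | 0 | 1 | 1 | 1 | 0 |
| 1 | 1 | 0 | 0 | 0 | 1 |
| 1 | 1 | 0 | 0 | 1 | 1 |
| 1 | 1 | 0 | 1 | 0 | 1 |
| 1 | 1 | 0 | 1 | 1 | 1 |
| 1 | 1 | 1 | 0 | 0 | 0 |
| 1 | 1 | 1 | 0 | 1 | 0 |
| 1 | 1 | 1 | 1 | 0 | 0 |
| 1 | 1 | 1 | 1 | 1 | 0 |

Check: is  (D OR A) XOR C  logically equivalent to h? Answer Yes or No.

Evaluate (D OR A) XOR C on each row and compare to h:
  A=0, B=0, C=0, D=0, E=0: formula gives 0, h = 0 ✓
  A=0, B=0, C=0, D=0, E=1: formula gives 0, h = 0 ✓
  A=0, B=0, C=0, D=1, E=0: formula gives 1, h = 1 ✓
  A=0, B=0, C=0, D=1, E=1: formula gives 1, h = 1 ✓
  …and likewise for the remaining 28 rows.
No disagreement on any input; they are logically equivalent.

Yes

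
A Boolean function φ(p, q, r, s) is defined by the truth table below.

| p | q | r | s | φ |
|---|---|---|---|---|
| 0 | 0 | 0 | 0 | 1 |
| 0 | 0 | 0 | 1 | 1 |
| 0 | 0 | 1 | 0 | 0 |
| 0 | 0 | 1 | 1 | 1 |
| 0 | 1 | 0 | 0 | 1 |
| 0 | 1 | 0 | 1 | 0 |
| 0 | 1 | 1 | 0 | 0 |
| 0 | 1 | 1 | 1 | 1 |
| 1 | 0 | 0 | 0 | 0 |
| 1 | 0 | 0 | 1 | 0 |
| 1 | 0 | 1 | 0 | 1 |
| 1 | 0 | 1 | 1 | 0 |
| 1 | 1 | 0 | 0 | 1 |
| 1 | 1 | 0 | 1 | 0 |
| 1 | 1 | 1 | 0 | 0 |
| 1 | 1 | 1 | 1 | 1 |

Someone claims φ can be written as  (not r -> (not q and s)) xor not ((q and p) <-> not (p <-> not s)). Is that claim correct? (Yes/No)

Test each input against both φ and the formula:
  p=0, q=0, r=0, s=0: formula gives 1, φ = 1 ✓
  p=0, q=0, r=0, s=1: formula gives 1, φ = 1 ✓
  p=0, q=0, r=1, s=0: formula gives 0, φ = 0 ✓
  p=0, q=0, r=1, s=1: formula gives 1, φ = 1 ✓
  … (the remaining 12 rows also agree.)
All 16 rows match — the expression computes φ exactly.

Yes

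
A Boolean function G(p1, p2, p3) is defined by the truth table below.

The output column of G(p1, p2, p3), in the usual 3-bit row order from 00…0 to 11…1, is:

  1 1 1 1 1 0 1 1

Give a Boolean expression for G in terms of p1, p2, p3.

Only row (1,0,1) gives 0. So G is 1 everywhere except there — the complement of the minterm p1·¬p2·p3.

G(p1, p2, p3) = ~((p1 & ~p2) & p3)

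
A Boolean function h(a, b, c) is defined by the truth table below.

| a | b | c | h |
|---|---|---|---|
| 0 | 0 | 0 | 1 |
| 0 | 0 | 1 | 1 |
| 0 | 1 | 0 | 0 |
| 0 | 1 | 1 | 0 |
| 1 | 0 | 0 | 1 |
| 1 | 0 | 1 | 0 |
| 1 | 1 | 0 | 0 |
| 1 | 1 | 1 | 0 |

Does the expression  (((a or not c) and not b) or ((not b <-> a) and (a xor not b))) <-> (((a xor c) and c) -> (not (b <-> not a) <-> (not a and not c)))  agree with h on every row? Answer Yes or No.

Check the formula against h row by row:
  a=0, b=0, c=0: formula gives 1, h = 1 ✓
  a=0, b=0, c=1: formula gives 1, h = 1 ✓
  a=0, b=1, c=0: formula gives 0, h = 0 ✓
  a=0, b=1, c=1: formula gives 0, h = 0 ✓
  a=1, b=0, c=0: formula gives 1, h = 1 ✓
  a=1, b=0, c=1: formula gives 1, but h = 0 ✗
A single disagreement suffices: at (1,0,1) they differ, so the formula does not compute h.

No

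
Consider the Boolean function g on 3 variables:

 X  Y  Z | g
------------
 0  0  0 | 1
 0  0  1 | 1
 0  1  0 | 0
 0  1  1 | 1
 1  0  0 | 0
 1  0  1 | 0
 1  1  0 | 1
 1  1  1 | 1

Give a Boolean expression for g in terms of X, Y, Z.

g is 0 on only 3 rows — (0,1,0), (1,0,0), (1,0,1). Writing each as a minterm (¬X·Y·¬Z, X·¬Y·¬Z, X·¬Y·Z) and OR-ing them characterizes exactly where g=0, so g is the negation of that disjunction.

g(X, Y, Z) = not ((((not X and Y) and not Z) or ((X and not Y) and not Z)) or ((X and not Y) and Z))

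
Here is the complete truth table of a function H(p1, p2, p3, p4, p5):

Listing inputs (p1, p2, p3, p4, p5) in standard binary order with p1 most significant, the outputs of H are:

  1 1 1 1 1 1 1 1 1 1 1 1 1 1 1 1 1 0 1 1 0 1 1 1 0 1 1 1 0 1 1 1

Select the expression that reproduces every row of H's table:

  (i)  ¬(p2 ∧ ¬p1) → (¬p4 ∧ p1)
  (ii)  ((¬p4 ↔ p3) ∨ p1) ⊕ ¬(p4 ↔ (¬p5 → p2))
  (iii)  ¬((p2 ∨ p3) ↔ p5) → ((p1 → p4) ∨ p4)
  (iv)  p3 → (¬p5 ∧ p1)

(i) fails at (0,0,0,0,0): the formula yields 0, H is 1.
(ii) fails at (0,0,0,0,0): the formula yields 0, H is 1.
(iv) fails at (0,0,1,0,0): the formula yields 0, H is 1.
(iii) is the remaining candidate, and it agrees with H on all 32 inputs.

iii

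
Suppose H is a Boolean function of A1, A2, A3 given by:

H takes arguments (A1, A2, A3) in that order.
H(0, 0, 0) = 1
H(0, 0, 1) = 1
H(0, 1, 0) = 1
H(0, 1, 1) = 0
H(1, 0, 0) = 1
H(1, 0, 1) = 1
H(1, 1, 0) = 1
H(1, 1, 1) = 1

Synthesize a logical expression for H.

H is 0 on exactly one input, (0,1,1), whose minterm is ¬A1·A2·A3. So H is the negation of that single conjunction.

H(A1, A2, A3) = ((A1' · A2) · A3)'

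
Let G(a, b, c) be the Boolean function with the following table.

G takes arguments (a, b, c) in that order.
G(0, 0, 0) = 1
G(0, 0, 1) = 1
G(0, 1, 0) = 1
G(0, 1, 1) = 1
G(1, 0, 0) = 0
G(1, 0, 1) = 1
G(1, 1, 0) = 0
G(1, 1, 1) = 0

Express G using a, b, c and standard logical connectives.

G is 0 on only 3 rows — (1,0,0), (1,1,0), (1,1,1). Writing each as a minterm (a·¬b·¬c, a·b·¬c, a·b·c) and OR-ing them characterizes exactly where G=0, so G is the negation of that disjunction.

G(a, b, c) = ((((a · b') · c') + ((a · b) · c')) + ((a · b) · c))'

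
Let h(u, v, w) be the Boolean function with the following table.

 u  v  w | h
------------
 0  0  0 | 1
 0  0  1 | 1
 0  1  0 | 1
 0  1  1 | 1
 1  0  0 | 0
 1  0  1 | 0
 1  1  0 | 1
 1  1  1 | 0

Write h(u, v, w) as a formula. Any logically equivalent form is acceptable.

h is 0 on only 3 rows — (1,0,0), (1,0,1), (1,1,1). Writing each as a minterm (u·¬v·¬w, u·¬v·w, u·v·w) and OR-ing them characterizes exactly where h=0, so h is the negation of that disjunction.

h(u, v, w) = ¬((((u ∧ ¬v) ∧ ¬w) ∨ ((u ∧ ¬v) ∧ w)) ∨ ((u ∧ v) ∧ w))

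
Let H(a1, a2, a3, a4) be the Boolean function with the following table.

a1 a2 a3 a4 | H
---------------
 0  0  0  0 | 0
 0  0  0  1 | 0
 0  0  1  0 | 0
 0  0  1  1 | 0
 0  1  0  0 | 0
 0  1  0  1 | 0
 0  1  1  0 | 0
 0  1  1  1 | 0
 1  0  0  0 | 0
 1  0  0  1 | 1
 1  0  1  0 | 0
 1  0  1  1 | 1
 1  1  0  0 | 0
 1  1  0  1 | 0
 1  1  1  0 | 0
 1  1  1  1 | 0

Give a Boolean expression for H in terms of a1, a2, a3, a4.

Collect the rows where H=1 — (1,0,0,1), (1,0,1,1) — and write one minterm per row: a1·¬a2·¬a3·a4, a1·¬a2·a3·a4. Their union (logical OR) reproduces the table exactly.

H(a1, a2, a3, a4) = (((a1 ∧ ¬a2) ∧ ¬a3) ∧ a4) ∨ (((a1 ∧ ¬a2) ∧ a3) ∧ a4)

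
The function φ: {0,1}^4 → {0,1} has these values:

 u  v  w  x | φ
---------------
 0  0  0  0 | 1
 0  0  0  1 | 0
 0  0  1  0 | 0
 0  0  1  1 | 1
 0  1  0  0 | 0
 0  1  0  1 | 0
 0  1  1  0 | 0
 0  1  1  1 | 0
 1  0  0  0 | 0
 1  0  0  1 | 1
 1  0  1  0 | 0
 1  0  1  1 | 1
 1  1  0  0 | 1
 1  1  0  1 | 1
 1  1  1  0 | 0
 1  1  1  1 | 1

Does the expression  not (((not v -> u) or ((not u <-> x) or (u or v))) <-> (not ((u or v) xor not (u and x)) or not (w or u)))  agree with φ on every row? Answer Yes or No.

No

Evaluate not (((not v -> u) or ((not u <-> x) or (u or v))) <-> (not ((u or v) xor not (u and x)) or not (w or u))) on each row and compare to φ:
  u=0, v=0, w=0, x=0: formula gives 1, φ = 1 ✓
  u=0, v=0, w=0, x=1: formula gives 0, φ = 0 ✓
  u=0, v=0, w=1, x=0: formula gives 0, φ = 0 ✓
  u=0, v=0, w=1, x=1: formula gives 1, φ = 1 ✓
  …
  u=1, v=1, w=0, x=0: formula gives 0, but φ = 1 ✗
A single disagreement suffices: at (1,1,0,0) they differ, so the formula does not compute φ.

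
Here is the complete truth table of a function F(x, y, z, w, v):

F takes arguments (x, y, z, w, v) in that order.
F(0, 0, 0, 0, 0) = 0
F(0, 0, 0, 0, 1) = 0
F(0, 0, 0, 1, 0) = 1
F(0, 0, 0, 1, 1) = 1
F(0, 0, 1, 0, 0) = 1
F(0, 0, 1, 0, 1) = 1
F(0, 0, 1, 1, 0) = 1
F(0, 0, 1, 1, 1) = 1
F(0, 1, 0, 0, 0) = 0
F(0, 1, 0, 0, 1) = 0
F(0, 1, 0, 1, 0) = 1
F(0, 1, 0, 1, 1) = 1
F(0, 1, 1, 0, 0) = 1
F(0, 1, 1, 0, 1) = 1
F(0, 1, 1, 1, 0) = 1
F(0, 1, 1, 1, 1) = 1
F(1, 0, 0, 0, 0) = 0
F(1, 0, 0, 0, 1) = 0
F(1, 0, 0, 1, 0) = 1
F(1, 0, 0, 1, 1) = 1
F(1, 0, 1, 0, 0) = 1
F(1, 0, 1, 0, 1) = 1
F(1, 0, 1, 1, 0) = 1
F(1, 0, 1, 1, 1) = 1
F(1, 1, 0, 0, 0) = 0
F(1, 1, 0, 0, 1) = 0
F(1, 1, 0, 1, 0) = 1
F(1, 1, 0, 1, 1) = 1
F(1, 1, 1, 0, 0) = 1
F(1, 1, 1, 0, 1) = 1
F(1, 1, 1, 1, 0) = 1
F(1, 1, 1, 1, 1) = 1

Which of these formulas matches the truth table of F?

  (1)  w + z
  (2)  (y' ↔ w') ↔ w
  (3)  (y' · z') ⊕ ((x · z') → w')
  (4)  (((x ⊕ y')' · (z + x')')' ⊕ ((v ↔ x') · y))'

1

(2) fails at (0,0,0,1,0): the formula yields 0, F is 1.
(3) fails at (0,0,0,1,0): the formula yields 0, F is 1.
(4) fails at (0,0,0,1,0): the formula yields 0, F is 1.
Only (1) survives; checking it on all 32 rows confirms it matches F.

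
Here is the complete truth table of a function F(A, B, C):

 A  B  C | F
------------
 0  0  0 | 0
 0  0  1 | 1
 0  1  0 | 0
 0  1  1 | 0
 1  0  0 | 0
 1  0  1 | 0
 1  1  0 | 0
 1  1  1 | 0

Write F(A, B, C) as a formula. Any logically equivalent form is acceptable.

F(A, B, C) = (¬A ∧ ¬B) ∧ C

Only row (0,0,1) gives 1. That row's minterm ¬A·¬B·C is F directly.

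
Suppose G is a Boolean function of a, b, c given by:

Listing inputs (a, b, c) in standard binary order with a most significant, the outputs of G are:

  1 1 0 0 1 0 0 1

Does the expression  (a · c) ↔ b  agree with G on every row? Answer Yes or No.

Check the formula against G row by row:
  a=0, b=0, c=0: formula gives 1, G = 1 ✓
  a=0, b=0, c=1: formula gives 1, G = 1 ✓
  a=0, b=1, c=0: formula gives 0, G = 0 ✓
  a=0, b=1, c=1: formula gives 0, G = 0 ✓
  a=1, b=0, c=0: formula gives 1, G = 1 ✓
  … (the remaining 3 rows also agree.)
No disagreement on any input; they are logically equivalent.

Yes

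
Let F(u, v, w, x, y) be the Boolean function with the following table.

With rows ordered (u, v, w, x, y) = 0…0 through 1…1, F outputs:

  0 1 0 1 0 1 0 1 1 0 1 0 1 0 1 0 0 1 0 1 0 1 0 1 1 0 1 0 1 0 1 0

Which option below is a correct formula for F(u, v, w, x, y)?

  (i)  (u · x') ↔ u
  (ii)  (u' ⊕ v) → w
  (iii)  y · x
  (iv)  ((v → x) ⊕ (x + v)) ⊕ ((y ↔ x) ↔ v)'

(i) disagrees with F on (0,0,0,0,0) (formula → 1, table → 0); rule it out.
(ii) disagrees with F on (0,0,0,0,1) (formula → 0, table → 1); rule it out.
(iii) disagrees with F on (0,0,0,0,1) (formula → 0, table → 1); rule it out.
(iv) is the remaining candidate, and it agrees with F on all 32 inputs.

iv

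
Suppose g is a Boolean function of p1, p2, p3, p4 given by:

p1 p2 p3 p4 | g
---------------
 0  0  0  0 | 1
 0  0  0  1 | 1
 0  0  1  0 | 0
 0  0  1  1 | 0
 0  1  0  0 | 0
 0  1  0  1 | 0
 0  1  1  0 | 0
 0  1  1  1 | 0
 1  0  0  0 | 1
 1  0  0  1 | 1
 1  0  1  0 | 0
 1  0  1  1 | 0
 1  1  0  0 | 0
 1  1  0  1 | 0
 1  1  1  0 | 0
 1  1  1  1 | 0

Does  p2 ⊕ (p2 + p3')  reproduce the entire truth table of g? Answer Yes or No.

Yes

Test each input against both g and the formula:
  p1=0, p2=0, p3=0, p4=0: formula gives 1, g = 1 ✓
  p1=0, p2=0, p3=0, p4=1: formula gives 1, g = 1 ✓
  p1=0, p2=0, p3=1, p4=0: formula gives 0, g = 0 ✓
  p1=0, p2=0, p3=1, p4=1: formula gives 0, g = 0 ✓
  …and likewise for the remaining 12 rows.
No disagreement on any input; they are logically equivalent.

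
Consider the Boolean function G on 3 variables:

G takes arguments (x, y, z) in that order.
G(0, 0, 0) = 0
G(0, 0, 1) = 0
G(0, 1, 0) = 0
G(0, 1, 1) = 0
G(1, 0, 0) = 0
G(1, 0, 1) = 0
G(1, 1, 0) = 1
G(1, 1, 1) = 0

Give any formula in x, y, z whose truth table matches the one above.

G is 1 on exactly one input, (1,1,0), whose minterm is x·y·¬z. So G is just that conjunction.

G(x, y, z) = (x ∧ y) ∧ ¬z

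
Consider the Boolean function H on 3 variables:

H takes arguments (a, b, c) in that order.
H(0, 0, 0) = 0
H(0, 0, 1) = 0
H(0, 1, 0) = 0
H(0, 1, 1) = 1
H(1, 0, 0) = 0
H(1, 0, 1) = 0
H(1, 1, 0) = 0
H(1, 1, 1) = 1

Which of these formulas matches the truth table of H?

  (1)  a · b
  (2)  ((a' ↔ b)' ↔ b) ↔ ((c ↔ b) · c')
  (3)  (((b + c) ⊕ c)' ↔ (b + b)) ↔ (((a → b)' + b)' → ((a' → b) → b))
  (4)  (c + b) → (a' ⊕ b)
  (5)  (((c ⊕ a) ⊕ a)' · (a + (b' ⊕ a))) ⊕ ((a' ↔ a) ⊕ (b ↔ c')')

(1): at (0,1,1) it gives 0, but H = 1 — eliminated.
(2): at (0,0,1) it gives 1, but H = 0 — eliminated.
(4): at (0,0,0) it gives 1, but H = 0 — eliminated.
(5): at (1,1,0) it gives 1, but H = 0 — eliminated.
That leaves (3). Evaluating it on every row reproduces the table of H exactly.

3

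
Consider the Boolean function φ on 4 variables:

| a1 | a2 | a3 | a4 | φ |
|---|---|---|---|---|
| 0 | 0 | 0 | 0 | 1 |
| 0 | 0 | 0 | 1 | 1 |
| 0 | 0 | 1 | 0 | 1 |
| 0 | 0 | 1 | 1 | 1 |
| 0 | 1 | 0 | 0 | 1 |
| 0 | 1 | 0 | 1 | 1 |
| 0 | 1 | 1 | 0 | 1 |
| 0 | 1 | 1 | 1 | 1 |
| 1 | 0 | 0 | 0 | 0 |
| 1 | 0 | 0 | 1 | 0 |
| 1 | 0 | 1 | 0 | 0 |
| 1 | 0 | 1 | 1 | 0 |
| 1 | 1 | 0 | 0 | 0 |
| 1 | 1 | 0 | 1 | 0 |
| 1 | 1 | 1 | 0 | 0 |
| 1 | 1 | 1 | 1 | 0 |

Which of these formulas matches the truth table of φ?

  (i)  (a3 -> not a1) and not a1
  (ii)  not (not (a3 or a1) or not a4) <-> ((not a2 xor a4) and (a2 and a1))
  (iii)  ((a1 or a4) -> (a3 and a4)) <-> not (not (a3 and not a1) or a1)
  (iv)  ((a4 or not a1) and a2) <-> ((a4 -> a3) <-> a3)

(ii) fails at (0,0,1,1): the formula yields 0, φ is 1.
(iii) fails at (0,0,0,0): the formula yields 0, φ is 1.
(iv) fails at (0,0,0,1): the formula yields 0, φ is 1.
Only (i) survives; checking it on all 16 rows confirms it matches φ.

i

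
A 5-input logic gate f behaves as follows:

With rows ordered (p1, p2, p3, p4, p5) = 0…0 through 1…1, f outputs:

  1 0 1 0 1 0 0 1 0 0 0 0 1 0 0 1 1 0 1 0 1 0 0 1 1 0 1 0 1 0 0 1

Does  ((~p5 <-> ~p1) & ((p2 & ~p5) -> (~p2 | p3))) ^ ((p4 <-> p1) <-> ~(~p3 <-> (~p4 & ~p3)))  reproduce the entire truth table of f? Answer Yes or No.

Yes

Check the formula against f row by row:
  p1=0, p2=0, p3=0, p4=0, p5=0: formula gives 1, f = 1 ✓
  p1=0, p2=0, p3=0, p4=0, p5=1: formula gives 0, f = 0 ✓
  p1=0, p2=0, p3=0, p4=1, p5=0: formula gives 1, f = 1 ✓
  p1=0, p2=0, p3=0, p4=1, p5=1: formula gives 0, f = 0 ✓
  … (the remaining 28 rows also agree.)
No disagreement on any input; they are logically equivalent.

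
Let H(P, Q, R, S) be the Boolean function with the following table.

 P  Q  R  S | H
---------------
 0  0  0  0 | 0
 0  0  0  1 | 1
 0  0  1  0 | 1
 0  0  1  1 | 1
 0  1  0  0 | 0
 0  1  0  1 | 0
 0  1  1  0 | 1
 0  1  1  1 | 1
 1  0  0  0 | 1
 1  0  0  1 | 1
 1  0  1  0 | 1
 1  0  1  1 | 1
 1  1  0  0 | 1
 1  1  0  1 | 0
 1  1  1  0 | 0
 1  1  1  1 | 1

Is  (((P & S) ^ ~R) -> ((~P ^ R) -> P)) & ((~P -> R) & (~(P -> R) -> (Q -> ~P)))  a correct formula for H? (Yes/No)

No

Evaluate (((P & S) ^ ~R) -> ((~P ^ R) -> P)) & ((~P -> R) & (~(P -> R) -> (Q -> ~P))) on each row and compare to H:
  P=0, Q=0, R=0, S=0: formula gives 0, H = 0 ✓
  P=0, Q=0, R=0, S=1: formula gives 0, but H = 1 ✗
A single disagreement suffices: at (0,0,0,1) they differ, so the formula does not compute H.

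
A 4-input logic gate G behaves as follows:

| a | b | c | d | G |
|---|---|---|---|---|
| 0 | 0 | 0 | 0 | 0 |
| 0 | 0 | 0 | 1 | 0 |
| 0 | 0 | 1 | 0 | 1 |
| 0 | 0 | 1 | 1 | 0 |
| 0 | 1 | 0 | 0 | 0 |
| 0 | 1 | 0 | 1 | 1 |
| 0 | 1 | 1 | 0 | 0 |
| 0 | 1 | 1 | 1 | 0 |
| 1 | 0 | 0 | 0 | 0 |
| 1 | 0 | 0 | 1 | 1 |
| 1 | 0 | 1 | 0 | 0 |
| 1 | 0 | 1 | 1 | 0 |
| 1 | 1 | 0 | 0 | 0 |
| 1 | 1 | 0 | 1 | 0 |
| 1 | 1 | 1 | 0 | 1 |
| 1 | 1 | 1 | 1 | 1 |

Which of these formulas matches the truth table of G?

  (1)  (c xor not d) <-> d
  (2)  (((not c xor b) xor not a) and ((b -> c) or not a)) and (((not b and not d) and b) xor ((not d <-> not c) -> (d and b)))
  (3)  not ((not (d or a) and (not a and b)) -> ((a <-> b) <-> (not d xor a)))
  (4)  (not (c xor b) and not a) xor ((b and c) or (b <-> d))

2

(1) fails at (0,0,1,1): the formula yields 1, G is 0.
(3) fails at (0,0,1,0): the formula yields 0, G is 1.
(4) fails at (0,0,0,1): the formula yields 1, G is 0.
(2) is the remaining candidate, and it agrees with G on all 16 inputs.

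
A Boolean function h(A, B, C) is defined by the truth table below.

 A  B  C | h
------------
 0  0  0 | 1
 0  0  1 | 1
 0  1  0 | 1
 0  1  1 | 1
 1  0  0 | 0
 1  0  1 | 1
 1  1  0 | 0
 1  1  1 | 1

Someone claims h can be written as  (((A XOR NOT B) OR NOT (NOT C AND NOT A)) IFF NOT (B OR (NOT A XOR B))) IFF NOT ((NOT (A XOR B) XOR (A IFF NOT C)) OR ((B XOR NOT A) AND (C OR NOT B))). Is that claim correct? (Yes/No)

Evaluate (((A XOR NOT B) OR NOT (NOT C AND NOT A)) IFF NOT (B OR (NOT A XOR B))) IFF NOT ((NOT (A XOR B) XOR (A IFF NOT C)) OR ((B XOR NOT A) AND (C OR NOT B))) on each row and compare to h:
  A=0, B=0, C=0: formula gives 1, h = 1 ✓
  A=0, B=0, C=1: formula gives 1, h = 1 ✓
  A=0, B=1, C=0: formula gives 1, h = 1 ✓
  A=0, B=1, C=1: formula gives 1, h = 1 ✓
  A=1, B=0, C=0: formula gives 0, h = 0 ✓
  … (the remaining 3 rows also agree.)
All 8 rows match — the expression computes h exactly.

Yes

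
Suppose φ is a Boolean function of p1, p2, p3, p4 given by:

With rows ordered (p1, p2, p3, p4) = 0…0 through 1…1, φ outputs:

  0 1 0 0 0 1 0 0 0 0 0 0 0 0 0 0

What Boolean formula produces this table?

φ=1 on 2 inputs: (0,0,0,1), (0,1,0,1). Reading each as a conjunction of literals (¬p1·¬p2·¬p3·p4, ¬p1·p2·¬p3·p4) and taking the OR gives the canonical DNF.

φ(p1, p2, p3, p4) = (((¬p1 ∧ ¬p2) ∧ ¬p3) ∧ p4) ∨ (((¬p1 ∧ p2) ∧ ¬p3) ∧ p4)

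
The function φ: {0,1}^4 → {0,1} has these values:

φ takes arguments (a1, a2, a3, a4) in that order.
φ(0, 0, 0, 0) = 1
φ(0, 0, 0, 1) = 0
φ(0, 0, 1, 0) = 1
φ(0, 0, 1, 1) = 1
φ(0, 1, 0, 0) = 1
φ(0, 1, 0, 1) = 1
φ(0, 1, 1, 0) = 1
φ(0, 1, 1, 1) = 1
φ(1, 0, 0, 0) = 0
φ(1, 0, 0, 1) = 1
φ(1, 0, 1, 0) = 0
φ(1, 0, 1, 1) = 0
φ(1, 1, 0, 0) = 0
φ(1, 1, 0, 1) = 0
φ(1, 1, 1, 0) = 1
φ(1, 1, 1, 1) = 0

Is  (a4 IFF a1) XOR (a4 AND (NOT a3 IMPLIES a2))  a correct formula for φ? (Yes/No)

Test each input against both φ and the formula:
  a1=0, a2=0, a3=0, a4=0: formula gives 1, φ = 1 ✓
  a1=0, a2=0, a3=0, a4=1: formula gives 0, φ = 0 ✓
  a1=0, a2=0, a3=1, a4=0: formula gives 1, φ = 1 ✓
  a1=0, a2=0, a3=1, a4=1: formula gives 1, φ = 1 ✓
  …
  a1=1, a2=1, a3=1, a4=0: formula gives 0, but φ = 1 ✗
Since they disagree at (1,1,1,0), the expression is not a correct formula for φ.

No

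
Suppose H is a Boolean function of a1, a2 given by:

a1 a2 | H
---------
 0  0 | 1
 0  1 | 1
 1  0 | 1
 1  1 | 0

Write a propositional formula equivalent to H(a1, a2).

The output is 0 only when every input is 1 — NAND of all inputs.

H(a1, a2) = NOT (a1 AND a2)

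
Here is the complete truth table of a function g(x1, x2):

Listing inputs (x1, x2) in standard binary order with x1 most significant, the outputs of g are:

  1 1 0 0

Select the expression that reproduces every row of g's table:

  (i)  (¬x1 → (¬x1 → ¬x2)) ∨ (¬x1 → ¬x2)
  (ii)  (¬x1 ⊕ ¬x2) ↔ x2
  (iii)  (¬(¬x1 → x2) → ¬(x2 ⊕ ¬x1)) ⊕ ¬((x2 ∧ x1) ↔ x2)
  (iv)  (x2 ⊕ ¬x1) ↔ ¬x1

(i) fails at (0,1): the formula yields 0, g is 1.
(iii) fails at (0,0): the formula yields 0, g is 1.
(iv) fails at (0,1): the formula yields 0, g is 1.
Only (ii) survives; checking it on all 4 rows confirms it matches g.

ii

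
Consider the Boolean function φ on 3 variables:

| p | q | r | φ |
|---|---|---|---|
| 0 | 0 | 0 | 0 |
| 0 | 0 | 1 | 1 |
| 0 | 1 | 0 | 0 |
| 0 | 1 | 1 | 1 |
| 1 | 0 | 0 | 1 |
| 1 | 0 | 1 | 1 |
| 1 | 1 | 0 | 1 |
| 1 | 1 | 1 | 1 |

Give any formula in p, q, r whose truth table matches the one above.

There are just 2 zero rows: (0,0,0), (0,1,0). Their minterms are ¬p·¬q·¬r, ¬p·q·¬r; the OR of those covers precisely the 0-outputs, and negating it yields φ.

φ(p, q, r) = ¬(((¬p ∧ ¬q) ∧ ¬r) ∨ ((¬p ∧ q) ∧ ¬r))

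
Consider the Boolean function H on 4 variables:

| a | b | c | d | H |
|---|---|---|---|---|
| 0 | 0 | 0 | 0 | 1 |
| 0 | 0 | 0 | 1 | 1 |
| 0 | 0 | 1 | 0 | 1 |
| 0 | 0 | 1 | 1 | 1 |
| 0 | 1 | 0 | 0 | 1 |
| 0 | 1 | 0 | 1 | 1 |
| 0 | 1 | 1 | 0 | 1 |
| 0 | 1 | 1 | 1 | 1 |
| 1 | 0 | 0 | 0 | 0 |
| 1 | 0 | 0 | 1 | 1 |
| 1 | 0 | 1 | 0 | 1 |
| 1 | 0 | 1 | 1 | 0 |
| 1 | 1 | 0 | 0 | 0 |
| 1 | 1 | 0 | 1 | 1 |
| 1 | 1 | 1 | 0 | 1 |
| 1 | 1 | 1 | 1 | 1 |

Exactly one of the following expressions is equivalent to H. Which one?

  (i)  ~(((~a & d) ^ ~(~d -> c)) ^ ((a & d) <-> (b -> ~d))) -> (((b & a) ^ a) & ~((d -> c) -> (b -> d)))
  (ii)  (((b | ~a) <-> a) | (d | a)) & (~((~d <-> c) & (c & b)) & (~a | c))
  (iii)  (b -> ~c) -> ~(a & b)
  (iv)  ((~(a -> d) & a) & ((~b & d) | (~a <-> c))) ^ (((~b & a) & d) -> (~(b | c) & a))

(i): at (0,0,1,0) it gives 0, but H = 1 — eliminated.
(ii): at (0,0,0,0) it gives 0, but H = 1 — eliminated.
(iii): at (1,0,0,0) it gives 1, but H = 0 — eliminated.
(iv) is the remaining candidate, and it agrees with H on all 16 inputs.

iv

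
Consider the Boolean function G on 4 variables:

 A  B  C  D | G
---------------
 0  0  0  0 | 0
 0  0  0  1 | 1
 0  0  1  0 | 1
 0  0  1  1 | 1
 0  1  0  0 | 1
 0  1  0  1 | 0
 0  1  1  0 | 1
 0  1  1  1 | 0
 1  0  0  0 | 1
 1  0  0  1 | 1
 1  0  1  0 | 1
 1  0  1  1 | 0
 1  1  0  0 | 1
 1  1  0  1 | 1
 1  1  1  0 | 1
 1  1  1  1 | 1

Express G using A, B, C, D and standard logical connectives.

There are just 4 zero rows: (0,0,0,0), (0,1,0,1), (0,1,1,1), (1,0,1,1). Their minterms are ¬A·¬B·¬C·¬D, ¬A·B·¬C·D, ¬A·B·C·D, A·¬B·C·D; the OR of those covers precisely the 0-outputs, and negating it yields G.

G(A, B, C, D) = ((((((A' · B') · C') · D') + (((A' · B) · C') · D)) + (((A' · B) · C) · D)) + (((A · B') · C) · D))'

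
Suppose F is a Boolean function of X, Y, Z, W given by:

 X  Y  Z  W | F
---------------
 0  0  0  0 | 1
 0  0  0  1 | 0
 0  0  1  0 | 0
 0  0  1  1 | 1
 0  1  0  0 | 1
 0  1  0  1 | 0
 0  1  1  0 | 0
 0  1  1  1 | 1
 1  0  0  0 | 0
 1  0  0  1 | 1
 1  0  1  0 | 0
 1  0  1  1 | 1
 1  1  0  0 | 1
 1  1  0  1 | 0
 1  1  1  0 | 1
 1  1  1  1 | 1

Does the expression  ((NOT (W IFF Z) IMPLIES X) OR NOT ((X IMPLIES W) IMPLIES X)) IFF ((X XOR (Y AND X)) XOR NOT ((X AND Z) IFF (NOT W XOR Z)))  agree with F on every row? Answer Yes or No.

Check the formula against F row by row:
  X=0, Y=0, Z=0, W=0: formula gives 1, F = 1 ✓
  X=0, Y=0, Z=0, W=1: formula gives 0, F = 0 ✓
  X=0, Y=0, Z=1, W=0: formula gives 0, F = 0 ✓
  X=0, Y=0, Z=1, W=1: formula gives 1, F = 1 ✓
  …
  X=1, Y=1, Z=1, W=1: formula gives 0, but F = 1 ✗
Row (1,1,1,1) is a counterexample, so the formula is not equivalent to F.

No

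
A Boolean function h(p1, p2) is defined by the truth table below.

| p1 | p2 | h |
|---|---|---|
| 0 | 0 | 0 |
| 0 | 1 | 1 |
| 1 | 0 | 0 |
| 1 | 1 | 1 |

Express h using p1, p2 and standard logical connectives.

h(p1, p2) = p2

The output simply equals p2.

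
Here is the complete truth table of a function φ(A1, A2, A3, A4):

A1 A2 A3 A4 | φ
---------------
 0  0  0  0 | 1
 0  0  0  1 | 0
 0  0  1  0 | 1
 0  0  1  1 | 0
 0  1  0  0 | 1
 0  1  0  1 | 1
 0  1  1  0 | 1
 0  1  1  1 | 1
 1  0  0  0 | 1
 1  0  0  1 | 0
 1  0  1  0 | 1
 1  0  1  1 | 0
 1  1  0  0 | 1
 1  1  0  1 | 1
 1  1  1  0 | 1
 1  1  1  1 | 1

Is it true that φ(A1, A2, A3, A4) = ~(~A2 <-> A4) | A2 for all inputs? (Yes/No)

Yes

Test each input against both φ and the formula:
  A1=0, A2=0, A3=0, A4=0: formula gives 1, φ = 1 ✓
  A1=0, A2=0, A3=0, A4=1: formula gives 0, φ = 0 ✓
  A1=0, A2=0, A3=1, A4=0: formula gives 1, φ = 1 ✓
  A1=0, A2=0, A3=1, A4=1: formula gives 0, φ = 0 ✓
  …and likewise for the remaining 12 rows.
All 16 rows match — the expression computes φ exactly.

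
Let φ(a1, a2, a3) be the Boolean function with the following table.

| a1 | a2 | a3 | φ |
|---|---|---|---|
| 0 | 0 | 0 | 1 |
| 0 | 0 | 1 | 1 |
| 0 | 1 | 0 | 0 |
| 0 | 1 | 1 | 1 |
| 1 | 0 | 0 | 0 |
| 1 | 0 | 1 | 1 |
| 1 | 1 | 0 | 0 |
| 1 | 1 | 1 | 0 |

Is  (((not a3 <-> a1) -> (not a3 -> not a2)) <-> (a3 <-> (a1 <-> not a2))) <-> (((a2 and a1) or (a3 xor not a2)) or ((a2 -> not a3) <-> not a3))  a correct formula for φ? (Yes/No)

Check the formula against φ row by row:
  a1=0, a2=0, a3=0: formula gives 1, φ = 1 ✓
  a1=0, a2=0, a3=1: formula gives 1, φ = 1 ✓
  a1=0, a2=1, a3=0: formula gives 0, φ = 0 ✓
  a1=0, a2=1, a3=1: formula gives 1, φ = 1 ✓
  a1=1, a2=0, a3=0: formula gives 0, φ = 0 ✓
  a1=1, a2=0, a3=1: formula gives 0, but φ = 1 ✗
Since they disagree at (1,0,1), the expression is not a correct formula for φ.

No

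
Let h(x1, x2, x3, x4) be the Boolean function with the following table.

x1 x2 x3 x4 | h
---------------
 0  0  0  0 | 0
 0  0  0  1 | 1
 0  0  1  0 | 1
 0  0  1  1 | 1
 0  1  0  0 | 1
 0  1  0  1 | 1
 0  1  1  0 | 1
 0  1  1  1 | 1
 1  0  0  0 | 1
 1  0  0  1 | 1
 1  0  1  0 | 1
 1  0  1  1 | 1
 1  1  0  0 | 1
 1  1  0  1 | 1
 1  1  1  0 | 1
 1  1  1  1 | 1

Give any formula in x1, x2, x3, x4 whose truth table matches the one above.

Only row (0,0,0,0) gives 0. So h is 1 everywhere except there — the complement of the minterm ¬x1·¬x2·¬x3·¬x4.

h(x1, x2, x3, x4) = (((x1' · x2') · x3') · x4')'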